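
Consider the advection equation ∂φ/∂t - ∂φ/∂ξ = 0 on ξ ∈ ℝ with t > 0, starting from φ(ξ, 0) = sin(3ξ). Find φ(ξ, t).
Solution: By characteristics (dξ/dt = -1), φ(ξ,t) = f(ξ + t) with f = φ(·, 0).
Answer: φ(ξ, t) = sin(3t + 3ξ)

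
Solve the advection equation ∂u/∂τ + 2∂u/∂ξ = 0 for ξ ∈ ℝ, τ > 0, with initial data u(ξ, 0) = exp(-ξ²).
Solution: By characteristics (dξ/dτ = 2), u(ξ,τ) = f(ξ - 2τ) with f = u(·, 0).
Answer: u(ξ, τ) = exp(-(ξ - 2τ)²)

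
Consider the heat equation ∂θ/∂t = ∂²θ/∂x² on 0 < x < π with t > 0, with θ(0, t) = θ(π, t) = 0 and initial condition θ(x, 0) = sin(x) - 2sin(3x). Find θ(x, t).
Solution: Using separation of variables θ = X(x)G(t):
Eigenfunctions: sin(nx), n = 1, 2, 3, ...
General solution: θ(x, t) = Σ c_n sin(nx) exp(-n² t)
Matching θ(x,0) = sin(x) - 2sin(3x) term by term: c_1=1, c_3=-2.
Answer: θ(x, t) = exp(-t)sin(x) - 2exp(-9t)sin(3x)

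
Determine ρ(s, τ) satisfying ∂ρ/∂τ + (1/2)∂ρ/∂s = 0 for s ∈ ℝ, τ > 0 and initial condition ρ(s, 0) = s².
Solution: By characteristics (ds/dτ = 1/2), ρ(s,τ) = f(s - (1/2)τ) with f = ρ(·, 0).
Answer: ρ(s, τ) = s² - sτ + (1/4)τ²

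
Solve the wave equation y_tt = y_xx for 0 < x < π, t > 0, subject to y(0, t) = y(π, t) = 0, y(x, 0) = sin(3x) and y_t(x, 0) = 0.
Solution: Separating variables: y = Σ [A_n cos(ω_n t) + B_n sin(ω_n t)] sin(nx), ω_n = n. From ICs: A_3=1.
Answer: y(x, t) = sin(3x)cos(3t)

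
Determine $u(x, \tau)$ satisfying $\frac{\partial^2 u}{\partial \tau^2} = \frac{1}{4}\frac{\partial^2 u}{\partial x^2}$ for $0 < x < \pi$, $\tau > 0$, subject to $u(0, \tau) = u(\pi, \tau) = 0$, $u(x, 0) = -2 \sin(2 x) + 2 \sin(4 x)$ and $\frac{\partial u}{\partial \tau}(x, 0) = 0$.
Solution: Using separation of variables $u = X(x)T(\tau)$:
Eigenfunctions: $\sin(nx)$, $n = 1, 2, 3, \ldots$
General solution: $u(x, \tau) = \sum [A_n \cos(n \tau/2) + B_n \sin(n \tau/2)] \sin(nx)$
From $u(x,0) = -2 \sin(2 x) + 2 \sin(4 x)$: $A_2=-2, A_4=2$. From $u_{\tau}(x,0) = 0$: all $B_n = 0$.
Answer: $u(x, \tau) = -2 \sin(2 x) \cos(\tau) + 2 \sin(4 x) \cos(2 \tau)$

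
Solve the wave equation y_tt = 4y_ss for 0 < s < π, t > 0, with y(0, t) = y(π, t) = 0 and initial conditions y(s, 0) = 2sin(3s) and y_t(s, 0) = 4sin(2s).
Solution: Separating variables: y = Σ [A_n cos(ω_n t) + B_n sin(ω_n t)] sin(ns), ω_n = 2n. From ICs (B_n = velocity coefficient / ω_n): A_3=2, B_2=1.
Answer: y(s, t) = sin(2s)sin(4t) + 2sin(3s)cos(6t)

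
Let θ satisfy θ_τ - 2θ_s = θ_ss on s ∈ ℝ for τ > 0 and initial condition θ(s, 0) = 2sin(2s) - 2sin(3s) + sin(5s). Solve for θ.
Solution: Change to a moving frame: let η = s + 2τ, σ = τ and write θ(s,τ) = u(η,σ).
By the chain rule θ_τ = u_σ + 2u_η, θ_s = u_η, θ_ss = u_ηη.
Then θ_τ - 2θ_s = u_σ: the advection term cancels and the PDE becomes the heat equation u_σ = u_ηη on η ∈ ℝ.
Initial data: u(η,0) = θ(η,0) = 2sin(2η) - 2sin(3η) + sin(5η).
On η ∈ ℝ each mode satisfies (sin(nη))″ = -n² sin(nη), so exp(-n²σ) sin(nη) solves the heat equation; by superposition u(η,σ) = Σ c_n exp(-n²σ) sin(nη).
Reading off the coefficients: c_2=2, c_3=-2, c_5=1, so u(η,σ) = 2exp(-4σ)sin(2η) - 2exp(-9σ)sin(3η) + exp(-25σ)sin(5η).
Substituting back η = s + 2τ, σ = τ: θ(s,τ) = u(s + 2τ, τ).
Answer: θ(s, τ) = 2exp(-4τ)sin(2s + 4τ) - 2exp(-9τ)sin(3s + 6τ) + exp(-25τ)sin(5s + 10τ)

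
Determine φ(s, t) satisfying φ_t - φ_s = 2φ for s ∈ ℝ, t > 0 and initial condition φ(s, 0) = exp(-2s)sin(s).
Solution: Substitute φ = exp(-2s)u, i.e. u = exp(2s)φ.
By the product rule, φ_s = exp(-2s)(u_s - 2u), φ_t = exp(-2s)u_t.
Substituting into the PDE and dividing by exp(-2s): u_t - (u_s - 2u) = 2u.
The lower-order terms cancel, leaving the standard advection equation u_t - u_s = 0.
Initial data for u: u(s,0) = exp(2s)φ(s,0) = sin(s).
Solve for u:
  By method of characteristics (waves move left with speed 1):
  Along characteristics s + t = const, u is constant, so u(s,t) = f(s + t) with f = u(·, 0).
Hence u(s,t) = sin(s + t).
Transform back: φ(s,t) = exp(-2s)u(s,t).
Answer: φ(s, t) = exp(-2s)sin(s + t)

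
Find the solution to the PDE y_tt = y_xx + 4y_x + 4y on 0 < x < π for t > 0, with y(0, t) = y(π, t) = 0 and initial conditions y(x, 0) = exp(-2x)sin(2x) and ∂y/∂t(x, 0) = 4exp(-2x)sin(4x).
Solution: Substitute y = exp(-2x)u, i.e. u = exp(2x)y.
By the product rule, y_x = exp(-2x)(u_x - 2u), y_xx = exp(-2x)(u_xx - 4u_x + 4u), y_tt = exp(-2x)u_tt.
Substituting into the PDE and dividing by exp(-2x): u_tt = (u_xx - 4u_x + 4u) + 4(u_x - 2u) + 4u.
The lower-order terms cancel, leaving the standard wave equation u_tt = u_xx.
Initial data for u: u(x,0) = exp(2x)y(x,0) = sin(2x); u_t(x,0) = exp(2x)y_t(x,0) = 4sin(4x). The boundary conditions carry over: u(0,t) = u(π,t) = 0.
Solve for u:
  Using separation of variables u = X(x)T(t):
  Eigenfunctions: sin(nx), n = 1, 2, 3, ...
  General solution: u(x, t) = Σ [A_n cos(n t) + B_n sin(n t)] sin(nx)
  From u(x,0) = sin(2x): A_2=1. From u_t(x,0) = 4sin(4x), using u_t(x,0) = Σ ω_n B_n sin(nx) with ω_n = n: B_4 = 4/4 = 1.
Hence u(x,t) = sin(4t)sin(4x) + sin(2x)cos(2t).
Transform back: y(x,t) = exp(-2x)u(x,t).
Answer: y(x, t) = exp(-2x)sin(4t)sin(4x) + exp(-2x)sin(2x)cos(2t)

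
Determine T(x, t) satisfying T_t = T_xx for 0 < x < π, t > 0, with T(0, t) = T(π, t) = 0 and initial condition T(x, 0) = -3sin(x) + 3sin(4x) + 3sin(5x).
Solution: Using separation of variables T = X(x)G(t):
Eigenfunctions: sin(nx), n = 1, 2, 3, ...
General solution: T(x, t) = Σ c_n sin(nx) exp(-n² t)
Matching T(x,0) = -3sin(x) + 3sin(4x) + 3sin(5x) term by term: c_1=-3, c_4=3, c_5=3.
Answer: T(x, t) = -3exp(-t)sin(x) + 3exp(-16t)sin(4x) + 3exp(-25t)sin(5x)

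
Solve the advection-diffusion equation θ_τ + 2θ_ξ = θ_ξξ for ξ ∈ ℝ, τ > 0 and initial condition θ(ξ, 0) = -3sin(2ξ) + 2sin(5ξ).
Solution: Change to a moving frame: let η = ξ - 2τ, σ = τ and write θ(ξ,τ) = u(η,σ).
By the chain rule θ_τ = u_σ - 2u_η, θ_ξ = u_η, θ_ξξ = u_ηη.
Then θ_τ + 2θ_ξ = u_σ: the advection term cancels and the PDE becomes the heat equation u_σ = u_ηη on η ∈ ℝ.
Initial data: u(η,0) = θ(η,0) = -3sin(2η) + 2sin(5η).
On η ∈ ℝ each mode satisfies (sin(nη))″ = -n² sin(nη), so exp(-n²σ) sin(nη) solves the heat equation; by superposition u(η,σ) = Σ c_n exp(-n²σ) sin(nη).
Reading off the coefficients: c_2=-3, c_5=2, so u(η,σ) = -3exp(-4σ)sin(2η) + 2exp(-25σ)sin(5η).
Substituting back η = ξ - 2τ, σ = τ: θ(ξ,τ) = u(ξ - 2τ, τ).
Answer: θ(ξ, τ) = -3exp(-4τ)sin(2ξ - 4τ) + 2exp(-25τ)sin(5ξ - 10τ)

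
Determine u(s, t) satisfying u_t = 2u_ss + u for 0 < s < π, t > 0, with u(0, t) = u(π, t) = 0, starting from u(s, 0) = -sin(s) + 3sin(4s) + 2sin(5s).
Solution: Substitute u = exp(t)w.
Then u_t = exp(t)(w_t + w), u_ss = exp(t)w_ss; substituting and dividing by exp(t), the lower-order terms cancel: w_t = 2w_ss (standard heat equation).
Data for w: w(s,0) = u(s,0) = -sin(s) + 3sin(4s) + 2sin(5s). The boundary conditions carry over: w(0,t) = w(π,t) = 0.
Separating variables: w = Σ c_n exp(-2n²t) sin(ns). From w(s,0) = -sin(s) + 3sin(4s) + 2sin(5s): c_1=-1, c_4=3, c_5=2.
So w(s,t) = -exp(-2t)sin(s) + 3exp(-32t)sin(4s) + 2exp(-50t)sin(5s), and u(s,t) = exp(t)w(s,t).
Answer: u(s, t) = -exp(-t)sin(s) + 3exp(-31t)sin(4s) + 2exp(-49t)sin(5s)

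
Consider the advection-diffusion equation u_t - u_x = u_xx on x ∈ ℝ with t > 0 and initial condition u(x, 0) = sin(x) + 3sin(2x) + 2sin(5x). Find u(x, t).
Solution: Moving frame: η = x + t, σ = t, u = w(η,σ), so u_t = w_σ + w_η and u_xx = w_ηη.
Hence u_t - u_x = w_σ and the PDE becomes the heat equation w_σ = w_ηη on η ∈ ℝ.
Initial data: w(η,0) = u(η,0) = sin(η) + 3sin(2η) + 2sin(5η). Each mode sin(nη) decays as exp(-n²σ) on ℝ, so w(η,σ) = Σ c_n exp(-n²σ) sin(nη) with c_1=1, c_2=3, c_5=2: w(η,σ) = exp(-σ)sin(η) + 3exp(-4σ)sin(2η) + 2exp(-25σ)sin(5η).
Substituting back: u(x,t) = w(x + t, t).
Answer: u(x, t) = exp(-t)sin(t + x) + 3exp(-4t)sin(2t + 2x) + 2exp(-25t)sin(5t + 5x)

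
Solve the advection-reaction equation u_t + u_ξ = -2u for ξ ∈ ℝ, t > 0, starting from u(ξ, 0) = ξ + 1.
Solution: Substitute u = exp(-2t)w, i.e. w = exp(2t)u.
By the product rule, u_t = exp(-2t)(w_t - 2w), u_ξ = exp(-2t)w_ξ.
Substituting into the PDE and dividing by exp(-2t): w_t - 2w + w_ξ = -2w.
The lower-order terms cancel, leaving the standard advection equation w_t + w_ξ = 0.
Initial data for w: w(ξ,0) = u(ξ,0) = ξ + 1.
Solve for w:
  By method of characteristics (waves move right with speed 1):
  Along characteristics ξ - t = const, w is constant, so w(ξ,t) = f(ξ - t) with f = w(·, 0).
Hence w(ξ,t) = -t + ξ + 1.
Transform back: u(ξ,t) = exp(-2t)w(ξ,t).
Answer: u(ξ, t) = -texp(-2t) + ξexp(-2t) + exp(-2t)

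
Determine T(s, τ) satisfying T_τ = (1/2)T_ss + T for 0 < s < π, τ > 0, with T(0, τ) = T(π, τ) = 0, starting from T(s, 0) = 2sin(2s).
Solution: Substitute T = exp(τ)u, i.e. u = exp(-τ)T.
By the product rule, T_τ = exp(τ)(u_τ + u), T_ss = exp(τ)u_ss.
Substituting into the PDE and dividing by exp(τ): u_τ + u = (1/2)u_ss + u.
The lower-order terms cancel, leaving the standard heat equation u_τ = (1/2)u_ss.
Initial data for u: u(s,0) = T(s,0) = 2sin(2s). The boundary conditions carry over: u(0,τ) = u(π,τ) = 0.
Solve for u:
  Using separation of variables u = X(s)G(τ):
  Eigenfunctions: sin(ns), n = 1, 2, 3, ...
  General solution: u(s, τ) = Σ c_n sin(ns) exp(-n² τ/2)
  Matching u(s,0) = 2sin(2s) term by term: c_2=2.
Hence u(s,τ) = 2exp(-2τ)sin(2s).
Transform back: T(s,τ) = exp(τ)u(s,τ).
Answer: T(s, τ) = 2exp(-τ)sin(2s)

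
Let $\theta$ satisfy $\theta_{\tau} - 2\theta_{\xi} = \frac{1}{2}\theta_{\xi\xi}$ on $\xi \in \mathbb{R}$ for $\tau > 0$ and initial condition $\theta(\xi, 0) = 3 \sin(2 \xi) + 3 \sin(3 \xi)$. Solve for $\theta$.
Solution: Change to a moving frame: let $\eta = \xi + 2\tau$, $\sigma = \tau$ and write $\theta(\xi,\tau) = u(\eta,\sigma)$.
By the chain rule $\theta_{\tau} = u_{\sigma} + 2u_{\eta}$, $\theta_{\xi} = u_{\eta}$, $\theta_{\xi\xi} = u_{\eta\eta}$.
Then $\theta_{\tau} - 2\theta_{\xi} = u_{\sigma}$: the advection term cancels and the PDE becomes the heat equation $u_{\sigma} = \frac{1}{2}u_{\eta\eta}$ on $\eta \in \mathbb{R}$.
Initial data: $u(\eta,0) = \theta(\eta,0) = 3 \sin(2 \eta) + 3 \sin(3 \eta)$.
On $\eta \in \mathbb{R}$ each mode satisfies $(\sin(n\eta))'' = -n^2 \sin(n\eta)$, so $e^{-n^2\sigma/2} \sin(n\eta)$ solves the heat equation; by superposition $u(\eta,\sigma) = \sum c_n e^{-n^2\sigma/2} \sin(n\eta)$.
Reading off the coefficients: $c_2=3, c_3=3$, so $u(\eta,\sigma) = 3 e^{-2 \sigma} \sin(2 \eta) + 3 e^{-9 \sigma/2} \sin(3 \eta)$.
Substituting back $\eta = \xi + 2\tau$, $\sigma = \tau$: $\theta(\xi,\tau) = u(\xi + 2\tau, \tau)$.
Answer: $\theta(\xi, \tau) = 3 e^{-2 \tau} \sin(4 \tau + 2 \xi) + 3 e^{-9 \tau/2} \sin(6 \tau + 3 \xi)$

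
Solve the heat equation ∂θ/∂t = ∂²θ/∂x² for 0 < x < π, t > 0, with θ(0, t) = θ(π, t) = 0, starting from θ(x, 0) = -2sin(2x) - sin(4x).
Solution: Separating variables: θ = Σ c_n exp(-n²t) sin(nx). From θ(x,0) = -2sin(2x) - sin(4x): c_2=-2, c_4=-1.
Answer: θ(x, t) = -2exp(-4t)sin(2x) - exp(-16t)sin(4x)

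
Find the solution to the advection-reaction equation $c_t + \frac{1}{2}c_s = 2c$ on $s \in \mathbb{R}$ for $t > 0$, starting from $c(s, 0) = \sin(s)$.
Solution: Substitute $c = e^{2t}u$, i.e. $u = e^{-2t}c$.
By the product rule, $c_t = e^{2t}(u_t + 2u)$, $c_s = e^{2t}u_s$.
Substituting into the PDE and dividing by $e^{2t}$: $u_t + 2u + \frac{1}{2}u_s = 2u$.
The lower-order terms cancel, leaving the standard advection equation $u_t + \frac{1}{2}u_s = 0$.
Initial data for $u$: $u(s,0) = c(s,0) = \sin(s)$.
Solve for $u$:
  By method of characteristics (waves move right with speed 1/2):
  Along characteristics $s - \frac{1}{2}t =$ const, $u$ is constant, so $u(s,t) = f(s - \frac{1}{2}t)$ with $f = u( \cdot , 0)$.
Hence $u(s,t) = \sin(s - t/2)$.
Transform back: $c(s,t) = e^{2t}u(s,t)$.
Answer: $c(s, t) = e^{2 t} \sin(s - t/2)$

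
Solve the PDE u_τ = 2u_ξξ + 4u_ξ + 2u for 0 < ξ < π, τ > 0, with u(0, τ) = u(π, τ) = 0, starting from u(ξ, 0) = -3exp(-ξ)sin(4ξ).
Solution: Substitute u = exp(-ξ)w, i.e. w = exp(ξ)u.
By the product rule, u_ξ = exp(-ξ)(w_ξ - w), u_ξξ = exp(-ξ)(w_ξξ - 2w_ξ + w), u_τ = exp(-ξ)w_τ.
Substituting into the PDE and dividing by exp(-ξ): w_τ = 2(w_ξξ - 2w_ξ + w) + 4(w_ξ - w) + 2w.
The lower-order terms cancel, leaving the standard heat equation w_τ = 2w_ξξ.
Initial data for w: w(ξ,0) = exp(ξ)u(ξ,0) = -3sin(4ξ). The boundary conditions carry over: w(0,τ) = w(π,τ) = 0.
Solve for w:
  Using separation of variables w = X(ξ)T(τ):
  Eigenfunctions: sin(nξ), n = 1, 2, 3, ...
  General solution: w(ξ, τ) = Σ c_n sin(nξ) exp(-2n² τ)
  Matching w(ξ,0) = -3sin(4ξ) term by term: c_4=-3.
Hence w(ξ,τ) = -3exp(-32τ)sin(4ξ).
Transform back: u(ξ,τ) = exp(-ξ)w(ξ,τ).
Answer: u(ξ, τ) = -3exp(-ξ)exp(-32τ)sin(4ξ)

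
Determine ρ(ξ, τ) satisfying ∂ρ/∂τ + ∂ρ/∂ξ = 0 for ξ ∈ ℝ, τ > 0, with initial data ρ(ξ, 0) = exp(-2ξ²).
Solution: By characteristics (dξ/dτ = 1), ρ(ξ,τ) = f(ξ - τ) with f = ρ(·, 0).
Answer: ρ(ξ, τ) = exp(-2(ξ - τ)²)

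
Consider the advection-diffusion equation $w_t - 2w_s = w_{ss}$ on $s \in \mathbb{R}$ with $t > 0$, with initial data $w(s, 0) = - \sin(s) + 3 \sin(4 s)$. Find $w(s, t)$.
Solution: Change to a moving frame: let $\eta = s + 2t$, $\sigma = t$ and write $w(s,t) = u(\eta,\sigma)$.
By the chain rule $w_t = u_{\sigma} + 2u_{\eta}$, $w_s = u_{\eta}$, $w_{ss} = u_{\eta\eta}$.
Then $w_t - 2w_s = u_{\sigma}$: the advection term cancels and the PDE becomes the heat equation $u_{\sigma} = u_{\eta\eta}$ on $\eta \in \mathbb{R}$.
Initial data: $u(\eta,0) = w(\eta,0) = - \sin(\eta) + 3 \sin(4 \eta)$.
On $\eta \in \mathbb{R}$ each mode satisfies $(\sin(n\eta))'' = -n^2 \sin(n\eta)$, so $e^{-n^2\sigma} \sin(n\eta)$ solves the heat equation; by superposition $u(\eta,\sigma) = \sum c_n e^{-n^2\sigma} \sin(n\eta)$.
Reading off the coefficients: $c_1=-1, c_4=3$, so $u(\eta,\sigma) = - e^{-\sigma} \sin(\eta) + 3 e^{-16 \sigma} \sin(4 \eta)$.
Substituting back $\eta = s + 2t$, $\sigma = t$: $w(s,t) = u(s + 2t, t)$.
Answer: $w(s, t) = - e^{-t} \sin(s + 2 t) + 3 e^{-16 t} \sin(4 s + 8 t)$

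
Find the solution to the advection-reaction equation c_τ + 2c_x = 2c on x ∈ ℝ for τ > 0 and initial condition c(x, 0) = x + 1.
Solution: Substitute c = exp(2τ)u, i.e. u = exp(-2τ)c.
By the product rule, c_τ = exp(2τ)(u_τ + 2u), c_x = exp(2τ)u_x.
Substituting into the PDE and dividing by exp(2τ): u_τ + 2u + 2u_x = 2u.
The lower-order terms cancel, leaving the standard advection equation u_τ + 2u_x = 0.
Initial data for u: u(x,0) = c(x,0) = x + 1.
Solve for u:
  By method of characteristics (waves move right with speed 2):
  Along characteristics x - 2τ = const, u is constant, so u(x,τ) = f(x - 2τ) with f = u(·, 0).
Hence u(x,τ) = x - 2τ + 1.
Transform back: c(x,τ) = exp(2τ)u(x,τ).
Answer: c(x, τ) = xexp(2τ) - 2τexp(2τ) + exp(2τ)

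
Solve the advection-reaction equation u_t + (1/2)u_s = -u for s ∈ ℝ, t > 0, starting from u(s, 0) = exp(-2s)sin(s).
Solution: Substitute u = exp(-2s)w.
Then u_s = exp(-2s)(w_s - 2w), u_t = exp(-2s)w_t; substituting and dividing by exp(-2s), the lower-order terms cancel: w_t + (1/2)w_s = 0 (standard advection equation).
Data for w: w(s,0) = exp(2s)u(s,0) = sin(s).
By characteristics (ds/dt = 1/2), w(s,t) = f(s - (1/2)t) with f = w(·, 0).
So w(s,t) = sin(s - t/2), and u(s,t) = exp(-2s)w(s,t).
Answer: u(s, t) = exp(-2s)sin(s - t/2)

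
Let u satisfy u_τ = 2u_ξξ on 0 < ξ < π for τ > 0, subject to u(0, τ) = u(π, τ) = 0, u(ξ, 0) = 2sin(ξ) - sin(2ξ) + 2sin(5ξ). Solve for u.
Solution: Separating variables: u = Σ c_n exp(-2n²τ) sin(nξ). From u(ξ,0) = 2sin(ξ) - sin(2ξ) + 2sin(5ξ): c_1=2, c_2=-1, c_5=2.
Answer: u(ξ, τ) = 2exp(-2τ)sin(ξ) - exp(-8τ)sin(2ξ) + 2exp(-50τ)sin(5ξ)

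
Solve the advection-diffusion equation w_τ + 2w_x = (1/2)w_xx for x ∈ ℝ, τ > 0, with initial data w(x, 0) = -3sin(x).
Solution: Change to a moving frame: let η = x - 2τ, σ = τ and write w(x,τ) = u(η,σ).
By the chain rule w_τ = u_σ - 2u_η, w_x = u_η, w_xx = u_ηη.
Then w_τ + 2w_x = u_σ: the advection term cancels and the PDE becomes the heat equation u_σ = (1/2)u_ηη on η ∈ ℝ.
Initial data: u(η,0) = w(η,0) = -3sin(η).
On η ∈ ℝ each mode satisfies (sin(nη))″ = -n² sin(nη), so exp(-n²σ/2) sin(nη) solves the heat equation; by superposition u(η,σ) = Σ c_n exp(-n²σ/2) sin(nη).
Reading off the coefficients: c_1=-3, so u(η,σ) = -3exp(-σ/2)sin(η).
Substituting back η = x - 2τ, σ = τ: w(x,τ) = u(x - 2τ, τ).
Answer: w(x, τ) = -3exp(-τ/2)sin(x - 2τ)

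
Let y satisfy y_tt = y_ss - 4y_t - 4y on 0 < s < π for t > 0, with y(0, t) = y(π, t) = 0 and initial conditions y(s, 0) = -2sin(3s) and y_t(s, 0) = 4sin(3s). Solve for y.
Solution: Substitute y = exp(-2t)u, i.e. u = exp(2t)y.
By the product rule, y_t = exp(-2t)(u_t - 2u), y_tt = exp(-2t)(u_tt - 4u_t + 4u), y_ss = exp(-2t)u_ss.
Substituting into the PDE and dividing by exp(-2t): u_tt - 4u_t + 4u = u_ss - 4(u_t - 2u) - 4u.
The lower-order terms cancel, leaving the standard wave equation u_tt = u_ss.
Initial data for u: u(s,0) = y(s,0) = -2sin(3s); u_t(s,0) = y_t(s,0) + 2y(s,0) = 0. The boundary conditions carry over: u(0,t) = u(π,t) = 0.
Solve for u:
  Using separation of variables u = X(s)T(t):
  Eigenfunctions: sin(ns), n = 1, 2, 3, ...
  General solution: u(s, t) = Σ [A_n cos(n t) + B_n sin(n t)] sin(ns)
  From u(s,0) = -2sin(3s): A_3=-2. From u_t(s,0) = 0: all B_n = 0.
Hence u(s,t) = -2sin(3s)cos(3t).
Transform back: y(s,t) = exp(-2t)u(s,t).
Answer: y(s, t) = -2exp(-2t)sin(3s)cos(3t)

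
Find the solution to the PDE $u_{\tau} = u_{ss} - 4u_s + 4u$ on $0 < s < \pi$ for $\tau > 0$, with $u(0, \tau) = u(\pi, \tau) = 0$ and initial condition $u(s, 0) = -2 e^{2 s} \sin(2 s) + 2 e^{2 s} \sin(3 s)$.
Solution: Substitute $u = e^{2s}w$.
Then $u_s = e^{2s}(w_s + 2w)$, $u_{ss} = e^{2s}(w_{ss} + 4w_s + 4w)$, $u_{\tau} = e^{2s}w_{\tau}$; substituting and dividing by $e^{2s}$, the lower-order terms cancel: $w_{\tau} = w_{ss}$ (standard heat equation).
Data for $w$: $w(s,0) = e^{-2s}u(s,0) = -2 \sin(2 s) + 2 \sin(3 s)$. The boundary conditions carry over: $w(0,\tau) = w(\pi,\tau) = 0$.
Separating variables: $w = \sum c_n e^{-n^2\tau} \sin(ns)$. From $w(s,0) = -2 \sin(2 s) + 2 \sin(3 s)$: $c_2=-2, c_3=2$.
So $w(s,\tau) = -2 e^{-4 \tau} \sin(2 s) + 2 e^{-9 \tau} \sin(3 s)$, and $u(s,\tau) = e^{2s}w(s,\tau)$.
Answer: $u(s, \tau) = -2 e^{-4 \tau} e^{2 s} \sin(2 s) + 2 e^{-9 \tau} e^{2 s} \sin(3 s)$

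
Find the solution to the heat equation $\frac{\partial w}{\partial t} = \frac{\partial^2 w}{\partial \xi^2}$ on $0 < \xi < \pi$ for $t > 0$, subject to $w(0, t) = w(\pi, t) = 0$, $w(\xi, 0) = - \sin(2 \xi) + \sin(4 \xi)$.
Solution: Separating variables: $w = \sum c_n e^{-n^2t} \sin(n\xi)$. From $w(\xi,0) = - \sin(2 \xi) + \sin(4 \xi)$: $c_2=-1, c_4=1$.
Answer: $w(\xi, t) = - e^{-4 t} \sin(2 \xi) + e^{-16 t} \sin(4 \xi)$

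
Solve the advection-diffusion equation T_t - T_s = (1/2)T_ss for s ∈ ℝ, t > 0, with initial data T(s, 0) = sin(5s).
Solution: Moving frame: η = s + t, σ = t, T = u(η,σ), so T_t = u_σ + u_η and T_ss = u_ηη.
Hence T_t - T_s = u_σ and the PDE becomes the heat equation u_σ = (1/2)u_ηη on η ∈ ℝ.
Initial data: u(η,0) = T(η,0) = sin(5η). Each mode sin(nη) decays as exp(-n²σ/2) on ℝ, so u(η,σ) = Σ c_n exp(-n²σ/2) sin(nη) with c_5=1: u(η,σ) = exp(-25σ/2)sin(5η).
Substituting back: T(s,t) = u(s + t, t).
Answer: T(s, t) = exp(-25t/2)sin(5s + 5t)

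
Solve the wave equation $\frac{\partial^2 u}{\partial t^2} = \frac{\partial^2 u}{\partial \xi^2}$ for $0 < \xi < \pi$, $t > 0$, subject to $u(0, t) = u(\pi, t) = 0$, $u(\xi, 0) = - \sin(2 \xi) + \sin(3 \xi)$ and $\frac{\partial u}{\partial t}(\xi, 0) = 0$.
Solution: Separating variables: $u = \sum [A_n \cos(\omega_n t) + B_n \sin(\omega_n t)] \sin(n\xi)$, $\omega_n = n$. From ICs: $A_2=-1, A_3=1$.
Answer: $u(\xi, t) = - \sin(2 \xi) \cos(2 t) + \sin(3 \xi) \cos(3 t)$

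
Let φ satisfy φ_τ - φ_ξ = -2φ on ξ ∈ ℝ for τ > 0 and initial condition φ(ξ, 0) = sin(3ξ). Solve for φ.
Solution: Substitute φ = exp(-2τ)u.
Then φ_τ = exp(-2τ)(u_τ - 2u), φ_ξ = exp(-2τ)u_ξ; substituting and dividing by exp(-2τ), the lower-order terms cancel: u_τ - u_ξ = 0 (standard advection equation).
Data for u: u(ξ,0) = φ(ξ,0) = sin(3ξ).
By characteristics (dξ/dτ = -1), u(ξ,τ) = f(ξ + τ) with f = u(·, 0).
So u(ξ,τ) = sin(3ξ + 3τ), and φ(ξ,τ) = exp(-2τ)u(ξ,τ).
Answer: φ(ξ, τ) = exp(-2τ)sin(3ξ + 3τ)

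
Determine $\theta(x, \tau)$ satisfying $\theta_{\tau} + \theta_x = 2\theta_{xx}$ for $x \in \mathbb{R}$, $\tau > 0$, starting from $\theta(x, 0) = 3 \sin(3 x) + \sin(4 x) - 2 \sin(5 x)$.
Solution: Moving frame: $\eta = x - \tau$, $\sigma = \tau$, $\theta = u(\eta,\sigma)$, so $\theta_{\tau} = u_{\sigma} - u_{\eta}$ and $\theta_{xx} = u_{\eta\eta}$.
Hence $\theta_{\tau} + \theta_x = u_{\sigma}$ and the PDE becomes the heat equation $u_{\sigma} = 2u_{\eta\eta}$ on $\eta \in \mathbb{R}$.
Initial data: $u(\eta,0) = \theta(\eta,0) = 3 \sin(3 \eta) + \sin(4 \eta) - 2 \sin(5 \eta)$. Each mode $\sin(n\eta)$ decays as $e^{-2n^2\sigma}$ on $\mathbb{R}$, so $u(\eta,\sigma) = \sum c_n e^{-2n^2\sigma} \sin(n\eta)$ with $c_3=3, c_4=1, c_5=-2$: $u(\eta,\sigma) = 3 e^{-18 \sigma} \sin(3 \eta) + e^{-32 \sigma} \sin(4 \eta) - 2 e^{-50 \sigma} \sin(5 \eta)$.
Substituting back: $\theta(x,\tau) = u(x - \tau, \tau)$.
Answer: $\theta(x, \tau) = -3 e^{-18 \tau} \sin(3 \tau - 3 x) -  e^{-32 \tau} \sin(4 \tau - 4 x) + 2 e^{-50 \tau} \sin(5 \tau - 5 x)$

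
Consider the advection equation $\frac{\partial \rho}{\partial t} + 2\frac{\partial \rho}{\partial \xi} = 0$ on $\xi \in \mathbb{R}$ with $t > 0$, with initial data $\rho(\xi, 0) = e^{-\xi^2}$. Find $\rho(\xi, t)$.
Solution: By method of characteristics (waves move right with speed 2):
Along characteristics $\xi - 2t =$ const, $\rho$ is constant, so $\rho(\xi,t) = f(\xi - 2t)$ with $f = \rho( \cdot , 0)$.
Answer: $\rho(\xi, t) = e^{-(\xi - 2 t)^2}$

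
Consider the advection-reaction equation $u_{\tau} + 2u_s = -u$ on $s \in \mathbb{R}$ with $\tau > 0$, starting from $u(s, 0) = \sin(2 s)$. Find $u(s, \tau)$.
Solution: Substitute $u = e^{-\tau}w$, i.e. $w = e^{\tau}u$.
By the product rule, $u_{\tau} = e^{-\tau}(w_{\tau} - w)$, $u_s = e^{-\tau}w_s$.
Substituting into the PDE and dividing by $e^{-\tau}$: $w_{\tau} - w + 2w_s = -w$.
The lower-order terms cancel, leaving the standard advection equation $w_{\tau} + 2w_s = 0$.
Initial data for $w$: $w(s,0) = u(s,0) = \sin(2 s)$.
Solve for $w$:
  By method of characteristics (waves move right with speed 2):
  Along characteristics $s - 2\tau =$ const, $w$ is constant, so $w(s,\tau) = f(s - 2\tau)$ with $f = w( \cdot , 0)$.
Hence $w(s,\tau) = \sin(2 s - 4 \tau)$.
Transform back: $u(s,\tau) = e^{-\tau}w(s,\tau)$.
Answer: $u(s, \tau) = - e^{-\tau} \sin(4 \tau - 2 s)$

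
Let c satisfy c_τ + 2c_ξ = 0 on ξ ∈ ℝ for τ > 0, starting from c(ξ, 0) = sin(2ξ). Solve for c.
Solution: By method of characteristics (waves move right with speed 2):
Along characteristics ξ - 2τ = const, c is constant, so c(ξ,τ) = f(ξ - 2τ) with f = c(·, 0).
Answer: c(ξ, τ) = sin(2ξ - 4τ)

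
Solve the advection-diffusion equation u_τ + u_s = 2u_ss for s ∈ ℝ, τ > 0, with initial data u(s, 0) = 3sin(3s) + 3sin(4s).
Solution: Moving frame: η = s - τ, σ = τ, u = w(η,σ), so u_τ = w_σ - w_η and u_ss = w_ηη.
Hence u_τ + u_s = w_σ and the PDE becomes the heat equation w_σ = 2w_ηη on η ∈ ℝ.
Initial data: w(η,0) = u(η,0) = 3sin(3η) + 3sin(4η). Each mode sin(nη) decays as exp(-2n²σ) on ℝ, so w(η,σ) = Σ c_n exp(-2n²σ) sin(nη) with c_3=3, c_4=3: w(η,σ) = 3exp(-18σ)sin(3η) + 3exp(-32σ)sin(4η).
Substituting back: u(s,τ) = w(s - τ, τ).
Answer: u(s, τ) = 3exp(-18τ)sin(3s - 3τ) + 3exp(-32τ)sin(4s - 4τ)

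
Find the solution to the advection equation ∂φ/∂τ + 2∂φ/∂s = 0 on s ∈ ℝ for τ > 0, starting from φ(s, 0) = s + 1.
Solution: By characteristics (ds/dτ = 2), φ(s,τ) = f(s - 2τ) with f = φ(·, 0).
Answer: φ(s, τ) = s - 2τ + 1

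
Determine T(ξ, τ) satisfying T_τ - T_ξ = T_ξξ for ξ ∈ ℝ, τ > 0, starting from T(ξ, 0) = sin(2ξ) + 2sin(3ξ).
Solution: Moving frame: η = ξ + τ, σ = τ, T = u(η,σ), so T_τ = u_σ + u_η and T_ξξ = u_ηη.
Hence T_τ - T_ξ = u_σ and the PDE becomes the heat equation u_σ = u_ηη on η ∈ ℝ.
Initial data: u(η,0) = T(η,0) = sin(2η) + 2sin(3η). Each mode sin(nη) decays as exp(-n²σ) on ℝ, so u(η,σ) = Σ c_n exp(-n²σ) sin(nη) with c_2=1, c_3=2: u(η,σ) = exp(-4σ)sin(2η) + 2exp(-9σ)sin(3η).
Substituting back: T(ξ,τ) = u(ξ + τ, τ).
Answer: T(ξ, τ) = exp(-4τ)sin(2ξ + 2τ) + 2exp(-9τ)sin(3ξ + 3τ)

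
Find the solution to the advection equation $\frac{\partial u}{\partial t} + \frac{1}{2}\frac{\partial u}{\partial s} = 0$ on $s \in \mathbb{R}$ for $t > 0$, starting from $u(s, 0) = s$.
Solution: By characteristics ($ds/dt = 1/2$), $u(s,t) = f(s - \frac{1}{2}t)$ with $f = u( \cdot , 0)$.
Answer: $u(s, t) = s - \frac{1}{2} t$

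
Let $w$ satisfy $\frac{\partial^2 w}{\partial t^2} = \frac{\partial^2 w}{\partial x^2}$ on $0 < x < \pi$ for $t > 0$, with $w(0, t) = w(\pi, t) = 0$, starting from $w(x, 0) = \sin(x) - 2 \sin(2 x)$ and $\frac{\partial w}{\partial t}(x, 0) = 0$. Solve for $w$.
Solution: Separating variables: $w = \sum [A_n \cos(\omega_n t) + B_n \sin(\omega_n t)] \sin(nx)$, $\omega_n = n$. From ICs: $A_1=1, A_2=-2$.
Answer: $w(x, t) = \sin(x) \cos(t) - 2 \sin(2 x) \cos(2 t)$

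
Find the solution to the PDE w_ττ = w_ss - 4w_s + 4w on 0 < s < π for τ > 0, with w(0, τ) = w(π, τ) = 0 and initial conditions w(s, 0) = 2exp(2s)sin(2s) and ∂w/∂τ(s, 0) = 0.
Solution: Substitute w = exp(2s)u.
Then w_s = exp(2s)(u_s + 2u), w_ss = exp(2s)(u_ss + 4u_s + 4u), w_ττ = exp(2s)u_ττ; substituting and dividing by exp(2s), the lower-order terms cancel: u_ττ = u_ss (standard wave equation).
Data for u: u(s,0) = exp(-2s)w(s,0) = 2sin(2s); u_τ(s,0) = exp(-2s)w_τ(s,0) = 0. The boundary conditions carry over: u(0,τ) = u(π,τ) = 0.
Separating variables: u = Σ [A_n cos(ω_n τ) + B_n sin(ω_n τ)] sin(ns), ω_n = n. From ICs: A_2=2.
So u(s,τ) = 2sin(2s)cos(2τ), and w(s,τ) = exp(2s)u(s,τ).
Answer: w(s, τ) = 2exp(2s)sin(2s)cos(2τ)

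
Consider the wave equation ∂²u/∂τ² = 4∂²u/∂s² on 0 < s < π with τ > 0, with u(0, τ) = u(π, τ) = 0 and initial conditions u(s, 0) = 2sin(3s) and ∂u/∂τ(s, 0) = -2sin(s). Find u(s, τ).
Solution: Using separation of variables u = X(s)T(τ):
Eigenfunctions: sin(ns), n = 1, 2, 3, ...
General solution: u(s, τ) = Σ [A_n cos(2n τ) + B_n sin(2n τ)] sin(ns)
From u(s,0) = 2sin(3s): A_3=2. From u_τ(s,0) = -2sin(s), using u_τ(s,0) = Σ ω_n B_n sin(ns) with ω_n = 2n: B_1 = (-2)/2 = -1.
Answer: u(s, τ) = -sin(s)sin(2τ) + 2sin(3s)cos(6τ)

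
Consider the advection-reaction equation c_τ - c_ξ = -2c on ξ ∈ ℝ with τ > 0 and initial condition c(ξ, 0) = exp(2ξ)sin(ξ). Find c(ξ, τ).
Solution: Substitute c = exp(2ξ)u, i.e. u = exp(-2ξ)c.
By the product rule, c_ξ = exp(2ξ)(u_ξ + 2u), c_τ = exp(2ξ)u_τ.
Substituting into the PDE and dividing by exp(2ξ): u_τ - (u_ξ + 2u) = -2u.
The lower-order terms cancel, leaving the standard advection equation u_τ - u_ξ = 0.
Initial data for u: u(ξ,0) = exp(-2ξ)c(ξ,0) = sin(ξ).
Solve for u:
  By method of characteristics (waves move left with speed 1):
  Along characteristics ξ + τ = const, u is constant, so u(ξ,τ) = f(ξ + τ) with f = u(·, 0).
Hence u(ξ,τ) = sin(ξ + τ).
Transform back: c(ξ,τ) = exp(2ξ)u(ξ,τ).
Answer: c(ξ, τ) = exp(2ξ)sin(ξ + τ)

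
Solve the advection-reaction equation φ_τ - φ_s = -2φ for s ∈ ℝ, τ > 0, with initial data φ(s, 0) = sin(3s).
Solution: Substitute φ = exp(-2τ)u.
Then φ_τ = exp(-2τ)(u_τ - 2u), φ_s = exp(-2τ)u_s; substituting and dividing by exp(-2τ), the lower-order terms cancel: u_τ - u_s = 0 (standard advection equation).
Data for u: u(s,0) = φ(s,0) = sin(3s).
By characteristics (ds/dτ = -1), u(s,τ) = f(s + τ) with f = u(·, 0).
So u(s,τ) = sin(3s + 3τ), and φ(s,τ) = exp(-2τ)u(s,τ).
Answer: φ(s, τ) = exp(-2τ)sin(3s + 3τ)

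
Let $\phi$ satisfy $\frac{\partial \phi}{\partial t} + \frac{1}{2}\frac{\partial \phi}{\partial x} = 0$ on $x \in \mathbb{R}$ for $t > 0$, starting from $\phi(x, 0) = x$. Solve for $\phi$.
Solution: By method of characteristics (waves move right with speed 1/2):
Along characteristics $x - \frac{1}{2}t =$ const, $\phi$ is constant, so $\phi(x,t) = f(x - \frac{1}{2}t)$ with $f = \phi( \cdot , 0)$.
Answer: $\phi(x, t) = -\frac{1}{2} t + x$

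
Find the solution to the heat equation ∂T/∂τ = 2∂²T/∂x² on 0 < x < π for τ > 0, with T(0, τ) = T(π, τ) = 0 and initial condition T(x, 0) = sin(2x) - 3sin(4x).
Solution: Separating variables: T = Σ c_n exp(-2n²τ) sin(nx). From T(x,0) = sin(2x) - 3sin(4x): c_2=1, c_4=-3.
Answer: T(x, τ) = exp(-8τ)sin(2x) - 3exp(-32τ)sin(4x)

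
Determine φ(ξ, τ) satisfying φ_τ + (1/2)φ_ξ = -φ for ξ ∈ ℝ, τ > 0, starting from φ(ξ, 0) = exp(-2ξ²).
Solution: Substitute φ = exp(-τ)u.
Then φ_τ = exp(-τ)(u_τ - u), φ_ξ = exp(-τ)u_ξ; substituting and dividing by exp(-τ), the lower-order terms cancel: u_τ + (1/2)u_ξ = 0 (standard advection equation).
Data for u: u(ξ,0) = φ(ξ,0) = exp(-2ξ²).
By characteristics (dξ/dτ = 1/2), u(ξ,τ) = f(ξ - (1/2)τ) with f = u(·, 0).
So u(ξ,τ) = exp(-2(ξ - τ/2)²), and φ(ξ,τ) = exp(-τ)u(ξ,τ).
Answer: φ(ξ, τ) = exp(-τ)exp(-2(ξ - τ/2)²)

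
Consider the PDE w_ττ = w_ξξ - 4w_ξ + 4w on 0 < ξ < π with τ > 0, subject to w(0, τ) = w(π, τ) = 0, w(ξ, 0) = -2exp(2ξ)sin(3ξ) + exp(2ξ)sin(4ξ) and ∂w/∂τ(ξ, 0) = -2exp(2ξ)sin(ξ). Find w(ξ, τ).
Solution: Substitute w = exp(2ξ)u.
Then w_ξ = exp(2ξ)(u_ξ + 2u), w_ξξ = exp(2ξ)(u_ξξ + 4u_ξ + 4u), w_ττ = exp(2ξ)u_ττ; substituting and dividing by exp(2ξ), the lower-order terms cancel: u_ττ = u_ξξ (standard wave equation).
Data for u: u(ξ,0) = exp(-2ξ)w(ξ,0) = -2sin(3ξ) + sin(4ξ); u_τ(ξ,0) = exp(-2ξ)w_τ(ξ,0) = -2sin(ξ). The boundary conditions carry over: u(0,τ) = u(π,τ) = 0.
Separating variables: u = Σ [A_n cos(ω_n τ) + B_n sin(ω_n τ)] sin(nξ), ω_n = n. From ICs (B_n = velocity coefficient / ω_n): A_3=-2, A_4=1, B_1=-2.
So u(ξ,τ) = -2sin(ξ)sin(τ) - 2sin(3ξ)cos(3τ) + sin(4ξ)cos(4τ), and w(ξ,τ) = exp(2ξ)u(ξ,τ).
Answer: w(ξ, τ) = -2exp(2ξ)sin(ξ)sin(τ) - 2exp(2ξ)sin(3ξ)cos(3τ) + exp(2ξ)sin(4ξ)cos(4τ)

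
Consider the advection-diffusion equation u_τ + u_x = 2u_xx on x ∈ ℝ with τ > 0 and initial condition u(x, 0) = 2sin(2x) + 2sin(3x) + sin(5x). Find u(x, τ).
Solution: Change to a moving frame: let η = x - τ, σ = τ and write u(x,τ) = w(η,σ).
By the chain rule u_τ = w_σ - w_η, u_x = w_η, u_xx = w_ηη.
Then u_τ + u_x = w_σ: the advection term cancels and the PDE becomes the heat equation w_σ = 2w_ηη on η ∈ ℝ.
Initial data: w(η,0) = u(η,0) = 2sin(2η) + 2sin(3η) + sin(5η).
On η ∈ ℝ each mode satisfies (sin(nη))″ = -n² sin(nη), so exp(-2n²σ) sin(nη) solves the heat equation; by superposition w(η,σ) = Σ c_n exp(-2n²σ) sin(nη).
Reading off the coefficients: c_2=2, c_3=2, c_5=1, so w(η,σ) = 2exp(-8σ)sin(2η) + 2exp(-18σ)sin(3η) + exp(-50σ)sin(5η).
Substituting back η = x - τ, σ = τ: u(x,τ) = w(x - τ, τ).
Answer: u(x, τ) = 2exp(-8τ)sin(2x - 2τ) + 2exp(-18τ)sin(3x - 3τ) + exp(-50τ)sin(5x - 5τ)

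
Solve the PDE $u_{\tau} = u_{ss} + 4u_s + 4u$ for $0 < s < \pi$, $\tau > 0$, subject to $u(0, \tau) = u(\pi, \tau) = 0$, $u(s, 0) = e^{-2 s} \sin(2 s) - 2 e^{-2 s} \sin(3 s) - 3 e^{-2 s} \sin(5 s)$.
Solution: Substitute $u = e^{-2s}w$, i.e. $w = e^{2s}u$.
By the product rule, $u_s = e^{-2s}(w_s - 2w)$, $u_{ss} = e^{-2s}(w_{ss} - 4w_s + 4w)$, $u_{\tau} = e^{-2s}w_{\tau}$.
Substituting into the PDE and dividing by $e^{-2s}$: $w_{\tau} = (w_{ss} - 4w_s + 4w) + 4(w_s - 2w) + 4w$.
The lower-order terms cancel, leaving the standard heat equation $w_{\tau} = w_{ss}$.
Initial data for $w$: $w(s,0) = e^{2s}u(s,0) = \sin(2 s) - 2 \sin(3 s) - 3 \sin(5 s)$. The boundary conditions carry over: $w(0,\tau) = w(\pi,\tau) = 0$.
Solve for $w$:
  Using separation of variables $w = X(s)T(\tau)$:
  Eigenfunctions: $\sin(ns)$, $n = 1, 2, 3, \ldots$
  General solution: $w(s, \tau) = \sum c_n \sin(ns) e^{-n^2 \tau}$
  Matching $w(s,0) = \sin(2 s) - 2 \sin(3 s) - 3 \sin(5 s)$ term by term: $c_2=1, c_3=-2, c_5=-3$.
Hence $w(s,\tau) = e^{-4 \tau} \sin(2 s) - 2 e^{-9 \tau} \sin(3 s) - 3 e^{-25 \tau} \sin(5 s)$.
Transform back: $u(s,\tau) = e^{-2s}w(s,\tau)$.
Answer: $u(s, \tau) = e^{-4 \tau} e^{-2 s} \sin(2 s) - 2 e^{-9 \tau} e^{-2 s} \sin(3 s) - 3 e^{-25 \tau} e^{-2 s} \sin(5 s)$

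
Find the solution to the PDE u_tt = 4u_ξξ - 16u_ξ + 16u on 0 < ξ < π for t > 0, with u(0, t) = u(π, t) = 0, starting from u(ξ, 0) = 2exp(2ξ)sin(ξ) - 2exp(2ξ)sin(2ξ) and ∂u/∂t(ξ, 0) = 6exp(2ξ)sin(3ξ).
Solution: Substitute u = exp(2ξ)w, i.e. w = exp(-2ξ)u.
By the product rule, u_ξ = exp(2ξ)(w_ξ + 2w), u_ξξ = exp(2ξ)(w_ξξ + 4w_ξ + 4w), u_tt = exp(2ξ)w_tt.
Substituting into the PDE and dividing by exp(2ξ): w_tt = 4(w_ξξ + 4w_ξ + 4w) - 16(w_ξ + 2w) + 16w.
The lower-order terms cancel, leaving the standard wave equation w_tt = 4w_ξξ.
Initial data for w: w(ξ,0) = exp(-2ξ)u(ξ,0) = 2sin(ξ) - 2sin(2ξ); w_t(ξ,0) = exp(-2ξ)u_t(ξ,0) = 6sin(3ξ). The boundary conditions carry over: w(0,t) = w(π,t) = 0.
Solve for w:
  Using separation of variables w = X(ξ)T(t):
  Eigenfunctions: sin(nξ), n = 1, 2, 3, ...
  General solution: w(ξ, t) = Σ [A_n cos(2n t) + B_n sin(2n t)] sin(nξ)
  From w(ξ,0) = 2sin(ξ) - 2sin(2ξ): A_1=2, A_2=-2. From w_t(ξ,0) = 6sin(3ξ), using w_t(ξ,0) = Σ ω_n B_n sin(nξ) with ω_n = 2n: B_3 = 6/6 = 1.
Hence w(ξ,t) = sin(6t)sin(3ξ) + 2sin(ξ)cos(2t) - 2sin(2ξ)cos(4t).
Transform back: u(ξ,t) = exp(2ξ)w(ξ,t).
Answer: u(ξ, t) = exp(2ξ)sin(6t)sin(3ξ) + 2exp(2ξ)sin(ξ)cos(2t) - 2exp(2ξ)sin(2ξ)cos(4t)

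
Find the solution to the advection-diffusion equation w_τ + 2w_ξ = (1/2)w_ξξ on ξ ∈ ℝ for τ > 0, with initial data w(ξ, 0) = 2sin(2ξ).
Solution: Moving frame: η = ξ - 2τ, σ = τ, w = u(η,σ), so w_τ = u_σ - 2u_η and w_ξξ = u_ηη.
Hence w_τ + 2w_ξ = u_σ and the PDE becomes the heat equation u_σ = (1/2)u_ηη on η ∈ ℝ.
Initial data: u(η,0) = w(η,0) = 2sin(2η). Each mode sin(nη) decays as exp(-n²σ/2) on ℝ, so u(η,σ) = Σ c_n exp(-n²σ/2) sin(nη) with c_2=2: u(η,σ) = 2exp(-2σ)sin(2η).
Substituting back: w(ξ,τ) = u(ξ - 2τ, τ).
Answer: w(ξ, τ) = 2exp(-2τ)sin(2ξ - 4τ)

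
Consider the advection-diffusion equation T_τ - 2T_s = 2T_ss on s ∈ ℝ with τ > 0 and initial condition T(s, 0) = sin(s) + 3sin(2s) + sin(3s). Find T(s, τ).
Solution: Moving frame: η = s + 2τ, σ = τ, T = u(η,σ), so T_τ = u_σ + 2u_η and T_ss = u_ηη.
Hence T_τ - 2T_s = u_σ and the PDE becomes the heat equation u_σ = 2u_ηη on η ∈ ℝ.
Initial data: u(η,0) = T(η,0) = sin(η) + 3sin(2η) + sin(3η). Each mode sin(nη) decays as exp(-2n²σ) on ℝ, so u(η,σ) = Σ c_n exp(-2n²σ) sin(nη) with c_1=1, c_2=3, c_3=1: u(η,σ) = exp(-2σ)sin(η) + 3exp(-8σ)sin(2η) + exp(-18σ)sin(3η).
Substituting back: T(s,τ) = u(s + 2τ, τ).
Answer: T(s, τ) = exp(-2τ)sin(s + 2τ) + 3exp(-8τ)sin(2s + 4τ) + exp(-18τ)sin(3s + 6τ)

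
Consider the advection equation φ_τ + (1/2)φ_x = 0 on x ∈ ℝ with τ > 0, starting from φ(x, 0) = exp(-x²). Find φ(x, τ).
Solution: By method of characteristics (waves move right with speed 1/2):
Along characteristics x - (1/2)τ = const, φ is constant, so φ(x,τ) = f(x - (1/2)τ) with f = φ(·, 0).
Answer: φ(x, τ) = exp(-(x - τ/2)²)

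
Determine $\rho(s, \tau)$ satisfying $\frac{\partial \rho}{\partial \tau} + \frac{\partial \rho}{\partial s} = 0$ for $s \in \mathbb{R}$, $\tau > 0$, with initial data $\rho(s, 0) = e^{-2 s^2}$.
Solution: By characteristics ($ds/d\tau = 1$), $\rho(s,\tau) = f(s - \tau)$ with $f = \rho( \cdot , 0)$.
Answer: $\rho(s, \tau) = e^{-2 (-\tau + s)^2}$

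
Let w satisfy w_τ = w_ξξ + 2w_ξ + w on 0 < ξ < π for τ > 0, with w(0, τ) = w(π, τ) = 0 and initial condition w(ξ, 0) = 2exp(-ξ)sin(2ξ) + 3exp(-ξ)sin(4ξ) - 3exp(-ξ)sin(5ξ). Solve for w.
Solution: Substitute w = exp(-ξ)u.
Then w_ξ = exp(-ξ)(u_ξ - u), w_ξξ = exp(-ξ)(u_ξξ - 2u_ξ + u), w_τ = exp(-ξ)u_τ; substituting and dividing by exp(-ξ), the lower-order terms cancel: u_τ = u_ξξ (standard heat equation).
Data for u: u(ξ,0) = exp(ξ)w(ξ,0) = 2sin(2ξ) + 3sin(4ξ) - 3sin(5ξ). The boundary conditions carry over: u(0,τ) = u(π,τ) = 0.
Separating variables: u = Σ c_n exp(-n²τ) sin(nξ). From u(ξ,0) = 2sin(2ξ) + 3sin(4ξ) - 3sin(5ξ): c_2=2, c_4=3, c_5=-3.
So u(ξ,τ) = 2exp(-4τ)sin(2ξ) + 3exp(-16τ)sin(4ξ) - 3exp(-25τ)sin(5ξ), and w(ξ,τ) = exp(-ξ)u(ξ,τ).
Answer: w(ξ, τ) = 2exp(-ξ)exp(-4τ)sin(2ξ) + 3exp(-ξ)exp(-16τ)sin(4ξ) - 3exp(-ξ)exp(-25τ)sin(5ξ)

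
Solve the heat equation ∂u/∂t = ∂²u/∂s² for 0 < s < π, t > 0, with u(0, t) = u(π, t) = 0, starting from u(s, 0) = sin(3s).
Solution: Using separation of variables u = X(s)T(t):
Eigenfunctions: sin(ns), n = 1, 2, 3, ...
General solution: u(s, t) = Σ c_n sin(ns) exp(-n² t)
Matching u(s,0) = sin(3s) term by term: c_3=1.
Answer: u(s, t) = exp(-9t)sin(3s)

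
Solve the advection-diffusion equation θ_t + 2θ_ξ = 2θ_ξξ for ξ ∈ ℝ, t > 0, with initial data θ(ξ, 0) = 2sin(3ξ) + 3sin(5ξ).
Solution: Change to a moving frame: let η = ξ - 2t, σ = t and write θ(ξ,t) = u(η,σ).
By the chain rule θ_t = u_σ - 2u_η, θ_ξ = u_η, θ_ξξ = u_ηη.
Then θ_t + 2θ_ξ = u_σ: the advection term cancels and the PDE becomes the heat equation u_σ = 2u_ηη on η ∈ ℝ.
Initial data: u(η,0) = θ(η,0) = 2sin(3η) + 3sin(5η).
On η ∈ ℝ each mode satisfies (sin(nη))″ = -n² sin(nη), so exp(-2n²σ) sin(nη) solves the heat equation; by superposition u(η,σ) = Σ c_n exp(-2n²σ) sin(nη).
Reading off the coefficients: c_3=2, c_5=3, so u(η,σ) = 2exp(-18σ)sin(3η) + 3exp(-50σ)sin(5η).
Substituting back η = ξ - 2t, σ = t: θ(ξ,t) = u(ξ - 2t, t).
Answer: θ(ξ, t) = -2exp(-18t)sin(6t - 3ξ) - 3exp(-50t)sin(10t - 5ξ)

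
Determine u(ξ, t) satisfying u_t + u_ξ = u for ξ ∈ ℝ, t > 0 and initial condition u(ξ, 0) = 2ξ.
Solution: Substitute u = exp(t)w.
Then u_t = exp(t)(w_t + w), u_ξ = exp(t)w_ξ; substituting and dividing by exp(t), the lower-order terms cancel: w_t + w_ξ = 0 (standard advection equation).
Data for w: w(ξ,0) = u(ξ,0) = 2ξ.
By characteristics (dξ/dt = 1), w(ξ,t) = f(ξ - t) with f = w(·, 0).
So w(ξ,t) = -2t + 2ξ, and u(ξ,t) = exp(t)w(ξ,t).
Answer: u(ξ, t) = -2texp(t) + 2ξexp(t)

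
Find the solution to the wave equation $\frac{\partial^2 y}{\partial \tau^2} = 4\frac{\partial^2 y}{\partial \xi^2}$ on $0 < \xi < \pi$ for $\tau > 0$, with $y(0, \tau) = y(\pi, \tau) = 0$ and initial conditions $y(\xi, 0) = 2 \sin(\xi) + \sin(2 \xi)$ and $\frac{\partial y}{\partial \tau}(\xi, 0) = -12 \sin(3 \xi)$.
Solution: Separating variables: $y = \sum [A_n \cos(\omega_n \tau) + B_n \sin(\omega_n \tau)] \sin(n\xi)$, $\omega_n = 2n$. From ICs ($B_n$ = velocity coefficient / $\omega_n$): $A_1=2, A_2=1, B_3=-2$.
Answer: $y(\xi, \tau) = -2 \sin(6 \tau) \sin(3 \xi) + 2 \sin(\xi) \cos(2 \tau) + \sin(2 \xi) \cos(4 \tau)$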